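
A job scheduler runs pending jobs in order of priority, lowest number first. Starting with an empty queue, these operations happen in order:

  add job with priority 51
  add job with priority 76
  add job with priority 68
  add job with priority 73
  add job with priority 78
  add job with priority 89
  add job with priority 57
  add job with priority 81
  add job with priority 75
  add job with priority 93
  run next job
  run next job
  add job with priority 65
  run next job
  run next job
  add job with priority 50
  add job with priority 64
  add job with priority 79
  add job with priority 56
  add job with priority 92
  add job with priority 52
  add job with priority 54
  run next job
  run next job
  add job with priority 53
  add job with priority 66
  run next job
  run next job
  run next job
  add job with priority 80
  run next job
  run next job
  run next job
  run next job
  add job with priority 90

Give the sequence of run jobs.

[51, 57, 65, 68, 50, 52, 53, 54, 56, 64, 66, 73, 75]

insert 51 → {51}
insert 76 → {51, 76}
insert 68 → {51, 68, 76}
insert 73 → {51, 68, 73, 76}
insert 78 → {51, 68, 73, 76, 78}
insert 89 → {51, 68, 73, 76, 78, 89}
insert 57 → {51, 57, 68, 73, 76, 78, 89}
insert 81 → {51, 57, 68, 73, 76, 78, 81, 89}
insert 75 → {51, 57, 68, 73, 75, 76, 78, 81, 89}
insert 93 → {51, 57, 68, 73, 75, 76, 78, 81, 89, 93}
run next job → 51; now {57, 68, 73, 75, 76, 78, 81, 89, 93}
run next job → 57; now {68, 73, 75, 76, 78, 81, 89, 93}
insert 65 → {65, 68, 73, 75, 76, 78, 81, 89, 93}
run next job → 65; now {68, 73, 75, 76, 78, 81, 89, 93}
run next job → 68; now {73, 75, 76, 78, 81, 89, 93}
insert 50 → {50, 73, 75, 76, 78, 81, 89, 93}
insert 64 → {50, 64, 73, 75, 76, 78, 81, 89, 93}
insert 79 → {50, 64, 73, 75, 76, 78, 79, 81, 89, 93}
insert 56 → {50, 56, 64, 73, 75, 76, 78, 79, 81, 89, 93}
insert 92 → {50, 56, 64, 73, 75, 76, 78, 79, 81, 89, 92, 93}
insert 52 → {50, 52, 56, 64, 73, 75, 76, 78, 79, 81, 89, 92, 93}
insert 54 → {50, 52, 54, 56, 64, 73, 75, 76, 78, 79, 81, 89, 92, 93}
run next job → 50; now {52, 54, 56, 64, 73, 75, 76, 78, 79, 81, 89, 92, 93}
run next job → 52; now {54, 56, 64, 73, 75, 76, 78, 79, 81, 89, 92, 93}
insert 53 → {53, 54, 56, 64, 73, 75, 76, 78, 79, 81, 89, 92, 93}
insert 66 → {53, 54, 56, 64, 66, 73, 75, 76, 78, 79, 81, 89, 92, 93}
run next job → 53; now {54, 56, 64, 66, 73, 75, 76, 78, 79, 81, 89, 92, 93}
run next job → 54; now {56, 64, 66, 73, 75, 76, 78, 79, 81, 89, 92, 93}
run next job → 56; now {64, 66, 73, 75, 76, 78, 79, 81, 89, 92, 93}
insert 80 → {64, 66, 73, 75, 76, 78, 79, 80, 81, 89, 92, 93}
run next job → 64; now {66, 73, 75, 76, 78, 79, 80, 81, 89, 92, 93}
run next job → 66; now {73, 75, 76, 78, 79, 80, 81, 89, 92, 93}
run next job → 73; now {75, 76, 78, 79, 80, 81, 89, 92, 93}
run next job → 75; now {76, 78, 79, 80, 81, 89, 92, 93}
insert 90 → {76, 78, 79, 80, 81, 89, 90, 92, 93}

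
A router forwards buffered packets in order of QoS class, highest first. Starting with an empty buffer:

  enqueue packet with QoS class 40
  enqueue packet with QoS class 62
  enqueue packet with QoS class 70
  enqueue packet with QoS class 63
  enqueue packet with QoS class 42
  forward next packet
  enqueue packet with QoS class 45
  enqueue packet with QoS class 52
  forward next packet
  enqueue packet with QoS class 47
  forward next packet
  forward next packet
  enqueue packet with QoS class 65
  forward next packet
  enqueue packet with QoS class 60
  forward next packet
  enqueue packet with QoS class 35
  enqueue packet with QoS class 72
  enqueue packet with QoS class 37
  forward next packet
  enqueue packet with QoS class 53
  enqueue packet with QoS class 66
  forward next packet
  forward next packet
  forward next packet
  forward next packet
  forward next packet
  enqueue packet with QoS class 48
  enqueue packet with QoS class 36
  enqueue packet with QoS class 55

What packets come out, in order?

insert 40 → {40}
insert 62 → {62, 40}
insert 70 → {70, 62, 40}
insert 63 → {70, 63, 62, 40}
insert 42 → {70, 63, 62, 42, 40}
forward next packet → 70; now {63, 62, 42, 40}
insert 45 → {63, 62, 45, 42, 40}
insert 52 → {63, 62, 52, 45, 42, 40}
forward next packet → 63; now {62, 52, 45, 42, 40}
insert 47 → {62, 52, 47, 45, 42, 40}
forward next packet → 62; now {52, 47, 45, 42, 40}
forward next packet → 52; now {47, 45, 42, 40}
insert 65 → {65, 47, 45, 42, 40}
forward next packet → 65; now {47, 45, 42, 40}
insert 60 → {60, 47, 45, 42, 40}
forward next packet → 60; now {47, 45, 42, 40}
insert 35 → {47, 45, 42, 40, 35}
insert 72 → {72, 47, 45, 42, 40, 35}
insert 37 → {72, 47, 45, 42, 40, 37, 35}
forward next packet → 72; now {47, 45, 42, 40, 37, 35}
insert 53 → {53, 47, 45, 42, 40, 37, 35}
insert 66 → {66, 53, 47, 45, 42, 40, 37, 35}
forward next packet → 66; now {53, 47, 45, 42, 40, 37, 35}
forward next packet → 53; now {47, 45, 42, 40, 37, 35}
forward next packet → 47; now {45, 42, 40, 37, 35}
forward next packet → 45; now {42, 40, 37, 35}
forward next packet → 42; now {40, 37, 35}
insert 48 → {48, 40, 37, 35}
insert 36 → {48, 40, 37, 36, 35}
insert 55 → {55, 48, 40, 37, 36, 35}

70, 63, 62, 52, 65, 60, 72, 66, 53, 47, 45, 42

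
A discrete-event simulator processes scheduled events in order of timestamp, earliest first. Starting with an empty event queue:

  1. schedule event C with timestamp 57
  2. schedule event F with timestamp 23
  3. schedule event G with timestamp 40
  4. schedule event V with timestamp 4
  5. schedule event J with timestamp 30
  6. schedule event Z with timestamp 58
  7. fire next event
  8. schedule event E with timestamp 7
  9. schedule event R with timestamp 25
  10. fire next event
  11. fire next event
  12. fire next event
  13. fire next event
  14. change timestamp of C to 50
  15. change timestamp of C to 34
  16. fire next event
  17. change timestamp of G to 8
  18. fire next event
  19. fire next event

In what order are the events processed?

add C (timestamp 57) → {C:57}
add F (timestamp 23) → {F:23, C:57}
add G (timestamp 40) → {F:23, G:40, C:57}
add V (timestamp 4) → {V:4, F:23, G:40, C:57}
add J (timestamp 30) → {V:4, F:23, J:30, G:40, C:57}
add Z (timestamp 58) → {V:4, F:23, J:30, G:40, C:57, Z:58}
fire next event → V; now {F:23, J:30, G:40, C:57, Z:58}
add E (timestamp 7) → {E:7, F:23, J:30, G:40, C:57, Z:58}
add R (timestamp 25) → {E:7, F:23, R:25, J:30, G:40, C:57, Z:58}
fire next event → E; now {F:23, R:25, J:30, G:40, C:57, Z:58}
fire next event → F; now {R:25, J:30, G:40, C:57, Z:58}
fire next event → R; now {J:30, G:40, C:57, Z:58}
fire next event → J; now {G:40, C:57, Z:58}
update C to timestamp 50 → {G:40, C:50, Z:58}
update C to timestamp 34 → {C:34, G:40, Z:58}
fire next event → C; now {G:40, Z:58}
update G to timestamp 8 → {G:8, Z:58}
fire next event → G; now {Z:58}
fire next event → Z; now {}

V → E → F → R → J → C → G → Z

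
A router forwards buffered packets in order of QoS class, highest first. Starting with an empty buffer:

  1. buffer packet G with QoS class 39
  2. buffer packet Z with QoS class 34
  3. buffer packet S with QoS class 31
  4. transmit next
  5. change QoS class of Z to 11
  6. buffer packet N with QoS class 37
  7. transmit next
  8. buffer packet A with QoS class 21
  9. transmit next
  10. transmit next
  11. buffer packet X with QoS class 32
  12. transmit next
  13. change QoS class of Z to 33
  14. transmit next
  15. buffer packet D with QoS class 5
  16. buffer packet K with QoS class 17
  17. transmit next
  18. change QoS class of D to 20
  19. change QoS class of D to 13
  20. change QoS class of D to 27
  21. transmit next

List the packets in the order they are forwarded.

G, N, S, A, X, Z, K, D

add G (QoS class 39) → {G:39}
add Z (QoS class 34) → {G:39, Z:34}
add S (QoS class 31) → {G:39, Z:34, S:31}
transmit next → G; now {Z:34, S:31}
update Z to QoS class 11 → {S:31, Z:11}
add N (QoS class 37) → {N:37, S:31, Z:11}
transmit next → N; now {S:31, Z:11}
add A (QoS class 21) → {S:31, A:21, Z:11}
transmit next → S; now {A:21, Z:11}
transmit next → A; now {Z:11}
add X (QoS class 32) → {X:32, Z:11}
transmit next → X; now {Z:11}
update Z to QoS class 33 → {Z:33}
transmit next → Z; now {}
add D (QoS class 5) → {D:5}
add K (QoS class 17) → {K:17, D:5}
transmit next → K; now {D:5}
update D to QoS class 20 → {D:20}
update D to QoS class 13 → {D:13}
update D to QoS class 27 → {D:27}
transmit next → D; now {}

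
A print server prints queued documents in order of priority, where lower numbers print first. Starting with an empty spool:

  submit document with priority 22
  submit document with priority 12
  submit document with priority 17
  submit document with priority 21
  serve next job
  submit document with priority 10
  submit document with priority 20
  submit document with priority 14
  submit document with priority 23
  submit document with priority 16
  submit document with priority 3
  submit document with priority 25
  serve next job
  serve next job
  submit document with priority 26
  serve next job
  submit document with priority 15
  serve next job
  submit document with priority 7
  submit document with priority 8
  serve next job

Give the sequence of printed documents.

12 → 3 → 10 → 14 → 15 → 7

insert 22 → {22}
insert 12 → {12, 22}
insert 17 → {12, 17, 22}
insert 21 → {12, 17, 21, 22}
serve next job → 12; now {17, 21, 22}
insert 10 → {10, 17, 21, 22}
insert 20 → {10, 17, 20, 21, 22}
insert 14 → {10, 14, 17, 20, 21, 22}
insert 23 → {10, 14, 17, 20, 21, 22, 23}
insert 16 → {10, 14, 16, 17, 20, 21, 22, 23}
insert 3 → {3, 10, 14, 16, 17, 20, 21, 22, 23}
insert 25 → {3, 10, 14, 16, 17, 20, 21, 22, 23, 25}
serve next job → 3; now {10, 14, 16, 17, 20, 21, 22, 23, 25}
serve next job → 10; now {14, 16, 17, 20, 21, 22, 23, 25}
insert 26 → {14, 16, 17, 20, 21, 22, 23, 25, 26}
serve next job → 14; now {16, 17, 20, 21, 22, 23, 25, 26}
insert 15 → {15, 16, 17, 20, 21, 22, 23, 25, 26}
serve next job → 15; now {16, 17, 20, 21, 22, 23, 25, 26}
insert 7 → {7, 16, 17, 20, 21, 22, 23, 25, 26}
insert 8 → {7, 8, 16, 17, 20, 21, 22, 23, 25, 26}
serve next job → 7; now {8, 16, 17, 20, 21, 22, 23, 25, 26}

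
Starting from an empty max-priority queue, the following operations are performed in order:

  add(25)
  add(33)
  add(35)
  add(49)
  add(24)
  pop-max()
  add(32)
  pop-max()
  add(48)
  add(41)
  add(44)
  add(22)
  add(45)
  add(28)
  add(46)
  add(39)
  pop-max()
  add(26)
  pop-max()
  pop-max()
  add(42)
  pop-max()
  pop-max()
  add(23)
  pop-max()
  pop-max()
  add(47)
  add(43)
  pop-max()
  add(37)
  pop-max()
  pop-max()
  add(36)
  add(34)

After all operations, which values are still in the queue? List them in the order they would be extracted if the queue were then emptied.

insert 25 → {25}
insert 33 → {33, 25}
insert 35 → {35, 33, 25}
insert 49 → {49, 35, 33, 25}
insert 24 → {49, 35, 33, 25, 24}
pop-max → 49; now {35, 33, 25, 24}
insert 32 → {35, 33, 32, 25, 24}
pop-max → 35; now {33, 32, 25, 24}
insert 48 → {48, 33, 32, 25, 24}
insert 41 → {48, 41, 33, 32, 25, 24}
insert 44 → {48, 44, 41, 33, 32, 25, 24}
insert 22 → {48, 44, 41, 33, 32, 25, 24, 22}
insert 45 → {48, 45, 44, 41, 33, 32, 25, 24, 22}
insert 28 → {48, 45, 44, 41, 33, 32, 28, 25, 24, 22}
insert 46 → {48, 46, 45, 44, 41, 33, 32, 28, 25, 24, 22}
insert 39 → {48, 46, 45, 44, 41, 39, 33, 32, 28, 25, 24, 22}
pop-max → 48; now {46, 45, 44, 41, 39, 33, 32, 28, 25, 24, 22}
insert 26 → {46, 45, 44, 41, 39, 33, 32, 28, 26, 25, 24, 22}
pop-max → 46; now {45, 44, 41, 39, 33, 32, 28, 26, 25, 24, 22}
pop-max → 45; now {44, 41, 39, 33, 32, 28, 26, 25, 24, 22}
insert 42 → {44, 42, 41, 39, 33, 32, 28, 26, 25, 24, 22}
pop-max → 44; now {42, 41, 39, 33, 32, 28, 26, 25, 24, 22}
pop-max → 42; now {41, 39, 33, 32, 28, 26, 25, 24, 22}
insert 23 → {41, 39, 33, 32, 28, 26, 25, 24, 23, 22}
pop-max → 41; now {39, 33, 32, 28, 26, 25, 24, 23, 22}
pop-max → 39; now {33, 32, 28, 26, 25, 24, 23, 22}
insert 47 → {47, 33, 32, 28, 26, 25, 24, 23, 22}
insert 43 → {47, 43, 33, 32, 28, 26, 25, 24, 23, 22}
pop-max → 47; now {43, 33, 32, 28, 26, 25, 24, 23, 22}
insert 37 → {43, 37, 33, 32, 28, 26, 25, 24, 23, 22}
pop-max → 43; now {37, 33, 32, 28, 26, 25, 24, 23, 22}
pop-max → 37; now {33, 32, 28, 26, 25, 24, 23, 22}
insert 36 → {36, 33, 32, 28, 26, 25, 24, 23, 22}
insert 34 → {36, 34, 33, 32, 28, 26, 25, 24, 23, 22}

36 → 34 → 33 → 32 → 28 → 26 → 25 → 24 → 23 → 22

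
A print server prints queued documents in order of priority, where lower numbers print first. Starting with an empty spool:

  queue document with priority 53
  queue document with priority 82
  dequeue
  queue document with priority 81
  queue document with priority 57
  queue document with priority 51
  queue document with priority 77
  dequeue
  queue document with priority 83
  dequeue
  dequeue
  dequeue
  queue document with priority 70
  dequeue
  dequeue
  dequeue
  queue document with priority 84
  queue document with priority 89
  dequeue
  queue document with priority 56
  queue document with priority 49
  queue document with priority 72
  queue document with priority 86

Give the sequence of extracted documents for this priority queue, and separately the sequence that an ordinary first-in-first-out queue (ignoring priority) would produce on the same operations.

priority queue: 53 → 51 → 57 → 77 → 81 → 70 → 82 → 83 → 84; FIFO queue: [53, 82, 81, 57, 51, 77, 83, 70, 84]

insert 53 → {53}
insert 82 → {53, 82}
dequeue → 53; now {82}
insert 81 → {81, 82}
insert 57 → {57, 81, 82}
insert 51 → {51, 57, 81, 82}
insert 77 → {51, 57, 77, 81, 82}
dequeue → 51; now {57, 77, 81, 82}
insert 83 → {57, 77, 81, 82, 83}
dequeue → 57; now {77, 81, 82, 83}
dequeue → 77; now {81, 82, 83}
dequeue → 81; now {82, 83}
insert 70 → {70, 82, 83}
dequeue → 70; now {82, 83}
dequeue → 82; now {83}
dequeue → 83; now {}
insert 84 → {84}
insert 89 → {84, 89}
dequeue → 84; now {89}
insert 56 → {56, 89}
insert 49 → {49, 56, 89}
insert 72 → {49, 56, 72, 89}
insert 86 → {49, 56, 72, 86, 89}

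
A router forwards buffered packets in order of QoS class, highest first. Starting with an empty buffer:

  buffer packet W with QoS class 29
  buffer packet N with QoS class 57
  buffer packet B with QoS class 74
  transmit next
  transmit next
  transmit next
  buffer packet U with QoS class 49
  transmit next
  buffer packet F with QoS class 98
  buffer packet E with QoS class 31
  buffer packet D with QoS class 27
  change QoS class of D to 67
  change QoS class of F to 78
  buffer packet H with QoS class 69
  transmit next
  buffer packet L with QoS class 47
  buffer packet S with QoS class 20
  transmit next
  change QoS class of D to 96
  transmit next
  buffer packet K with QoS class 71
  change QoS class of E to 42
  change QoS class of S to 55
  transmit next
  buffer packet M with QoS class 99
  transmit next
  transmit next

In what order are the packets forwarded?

add W (QoS class 29) → {W:29}
add N (QoS class 57) → {N:57, W:29}
add B (QoS class 74) → {B:74, N:57, W:29}
transmit next → B; now {N:57, W:29}
transmit next → N; now {W:29}
transmit next → W; now {}
add U (QoS class 49) → {U:49}
transmit next → U; now {}
add F (QoS class 98) → {F:98}
add E (QoS class 31) → {F:98, E:31}
add D (QoS class 27) → {F:98, E:31, D:27}
update D to QoS class 67 → {F:98, D:67, E:31}
update F to QoS class 78 → {F:78, D:67, E:31}
add H (QoS class 69) → {F:78, H:69, D:67, E:31}
transmit next → F; now {H:69, D:67, E:31}
add L (QoS class 47) → {H:69, D:67, L:47, E:31}
add S (QoS class 20) → {H:69, D:67, L:47, E:31, S:20}
transmit next → H; now {D:67, L:47, E:31, S:20}
update D to QoS class 96 → {D:96, L:47, E:31, S:20}
transmit next → D; now {L:47, E:31, S:20}
add K (QoS class 71) → {K:71, L:47, E:31, S:20}
update E to QoS class 42 → {K:71, L:47, E:42, S:20}
update S to QoS class 55 → {K:71, S:55, L:47, E:42}
transmit next → K; now {S:55, L:47, E:42}
add M (QoS class 99) → {M:99, S:55, L:47, E:42}
transmit next → M; now {S:55, L:47, E:42}
transmit next → S; now {L:47, E:42}

B, N, W, U, F, H, D, K, M, S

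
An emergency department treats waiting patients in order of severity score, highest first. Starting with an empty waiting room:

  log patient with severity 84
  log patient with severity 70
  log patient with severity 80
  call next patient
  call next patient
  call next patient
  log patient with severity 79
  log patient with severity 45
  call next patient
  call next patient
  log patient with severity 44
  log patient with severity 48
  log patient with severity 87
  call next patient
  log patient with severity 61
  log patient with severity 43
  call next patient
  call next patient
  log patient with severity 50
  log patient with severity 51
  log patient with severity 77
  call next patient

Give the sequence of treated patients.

84, 80, 70, 79, 45, 87, 61, 48, 77

insert 84 → {84}
insert 70 → {84, 70}
insert 80 → {84, 80, 70}
call next patient → 84; now {80, 70}
call next patient → 80; now {70}
call next patient → 70; now {}
insert 79 → {79}
insert 45 → {79, 45}
call next patient → 79; now {45}
call next patient → 45; now {}
insert 44 → {44}
insert 48 → {48, 44}
insert 87 → {87, 48, 44}
call next patient → 87; now {48, 44}
insert 61 → {61, 48, 44}
insert 43 → {61, 48, 44, 43}
call next patient → 61; now {48, 44, 43}
call next patient → 48; now {44, 43}
insert 50 → {50, 44, 43}
insert 51 → {51, 50, 44, 43}
insert 77 → {77, 51, 50, 44, 43}
call next patient → 77; now {51, 50, 44, 43}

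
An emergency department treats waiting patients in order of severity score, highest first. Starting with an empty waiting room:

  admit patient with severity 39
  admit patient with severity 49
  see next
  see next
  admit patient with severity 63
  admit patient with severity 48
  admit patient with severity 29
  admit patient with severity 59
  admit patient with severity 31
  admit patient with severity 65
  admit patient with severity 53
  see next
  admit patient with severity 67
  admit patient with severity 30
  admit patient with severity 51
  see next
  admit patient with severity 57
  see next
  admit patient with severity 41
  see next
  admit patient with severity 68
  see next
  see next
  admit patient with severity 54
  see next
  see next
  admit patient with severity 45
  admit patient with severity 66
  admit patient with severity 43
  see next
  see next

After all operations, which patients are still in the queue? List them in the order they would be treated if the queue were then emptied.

insert 39 → {39}
insert 49 → {49, 39}
see next → 49; now {39}
see next → 39; now {}
insert 63 → {63}
insert 48 → {63, 48}
insert 29 → {63, 48, 29}
insert 59 → {63, 59, 48, 29}
insert 31 → {63, 59, 48, 31, 29}
insert 65 → {65, 63, 59, 48, 31, 29}
insert 53 → {65, 63, 59, 53, 48, 31, 29}
see next → 65; now {63, 59, 53, 48, 31, 29}
insert 67 → {67, 63, 59, 53, 48, 31, 29}
insert 30 → {67, 63, 59, 53, 48, 31, 30, 29}
insert 51 → {67, 63, 59, 53, 51, 48, 31, 30, 29}
see next → 67; now {63, 59, 53, 51, 48, 31, 30, 29}
insert 57 → {63, 59, 57, 53, 51, 48, 31, 30, 29}
see next → 63; now {59, 57, 53, 51, 48, 31, 30, 29}
insert 41 → {59, 57, 53, 51, 48, 41, 31, 30, 29}
see next → 59; now {57, 53, 51, 48, 41, 31, 30, 29}
insert 68 → {68, 57, 53, 51, 48, 41, 31, 30, 29}
see next → 68; now {57, 53, 51, 48, 41, 31, 30, 29}
see next → 57; now {53, 51, 48, 41, 31, 30, 29}
insert 54 → {54, 53, 51, 48, 41, 31, 30, 29}
see next → 54; now {53, 51, 48, 41, 31, 30, 29}
see next → 53; now {51, 48, 41, 31, 30, 29}
insert 45 → {51, 48, 45, 41, 31, 30, 29}
insert 66 → {66, 51, 48, 45, 41, 31, 30, 29}
insert 43 → {66, 51, 48, 45, 43, 41, 31, 30, 29}
see next → 66; now {51, 48, 45, 43, 41, 31, 30, 29}
see next → 51; now {48, 45, 43, 41, 31, 30, 29}

48 → 45 → 43 → 41 → 31 → 30 → 29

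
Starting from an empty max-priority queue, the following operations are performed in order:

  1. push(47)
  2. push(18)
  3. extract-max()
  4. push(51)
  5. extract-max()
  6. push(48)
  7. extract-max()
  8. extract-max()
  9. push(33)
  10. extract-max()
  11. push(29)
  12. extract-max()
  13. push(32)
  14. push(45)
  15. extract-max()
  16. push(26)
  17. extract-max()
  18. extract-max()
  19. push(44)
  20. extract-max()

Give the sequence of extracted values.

insert 47 → {47}
insert 18 → {47, 18}
extract-max → 47; now {18}
insert 51 → {51, 18}
extract-max → 51; now {18}
insert 48 → {48, 18}
extract-max → 48; now {18}
extract-max → 18; now {}
insert 33 → {33}
extract-max → 33; now {}
insert 29 → {29}
extract-max → 29; now {}
insert 32 → {32}
insert 45 → {45, 32}
extract-max → 45; now {32}
insert 26 → {32, 26}
extract-max → 32; now {26}
extract-max → 26; now {}
insert 44 → {44}
extract-max → 44; now {}

47 → 51 → 48 → 18 → 33 → 29 → 45 → 32 → 26 → 44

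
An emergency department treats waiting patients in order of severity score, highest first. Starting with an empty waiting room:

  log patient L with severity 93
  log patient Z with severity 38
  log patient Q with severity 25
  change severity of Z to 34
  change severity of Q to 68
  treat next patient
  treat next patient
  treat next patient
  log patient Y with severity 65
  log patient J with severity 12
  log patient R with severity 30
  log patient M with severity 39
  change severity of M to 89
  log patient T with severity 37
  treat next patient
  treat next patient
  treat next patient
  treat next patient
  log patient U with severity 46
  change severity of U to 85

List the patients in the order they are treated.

L, Q, Z, M, Y, T, R

add L (severity 93) → {L:93}
add Z (severity 38) → {L:93, Z:38}
add Q (severity 25) → {L:93, Z:38, Q:25}
update Z to severity 34 → {L:93, Z:34, Q:25}
update Q to severity 68 → {L:93, Q:68, Z:34}
treat next patient → L; now {Q:68, Z:34}
treat next patient → Q; now {Z:34}
treat next patient → Z; now {}
add Y (severity 65) → {Y:65}
add J (severity 12) → {Y:65, J:12}
add R (severity 30) → {Y:65, R:30, J:12}
add M (severity 39) → {Y:65, M:39, R:30, J:12}
update M to severity 89 → {M:89, Y:65, R:30, J:12}
add T (severity 37) → {M:89, Y:65, T:37, R:30, J:12}
treat next patient → M; now {Y:65, T:37, R:30, J:12}
treat next patient → Y; now {T:37, R:30, J:12}
treat next patient → T; now {R:30, J:12}
treat next patient → R; now {J:12}
add U (severity 46) → {U:46, J:12}
update U to severity 85 → {U:85, J:12}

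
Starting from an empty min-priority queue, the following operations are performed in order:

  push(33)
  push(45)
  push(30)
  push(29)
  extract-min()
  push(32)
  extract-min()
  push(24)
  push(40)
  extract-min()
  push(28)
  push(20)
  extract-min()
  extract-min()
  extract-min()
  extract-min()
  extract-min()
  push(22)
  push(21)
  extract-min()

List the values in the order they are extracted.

insert 33 → {33}
insert 45 → {33, 45}
insert 30 → {30, 33, 45}
insert 29 → {29, 30, 33, 45}
extract-min → 29; now {30, 33, 45}
insert 32 → {30, 32, 33, 45}
extract-min → 30; now {32, 33, 45}
insert 24 → {24, 32, 33, 45}
insert 40 → {24, 32, 33, 40, 45}
extract-min → 24; now {32, 33, 40, 45}
insert 28 → {28, 32, 33, 40, 45}
insert 20 → {20, 28, 32, 33, 40, 45}
extract-min → 20; now {28, 32, 33, 40, 45}
extract-min → 28; now {32, 33, 40, 45}
extract-min → 32; now {33, 40, 45}
extract-min → 33; now {40, 45}
extract-min → 40; now {45}
insert 22 → {22, 45}
insert 21 → {21, 22, 45}
extract-min → 21; now {22, 45}

29, 30, 24, 20, 28, 32, 33, 40, 21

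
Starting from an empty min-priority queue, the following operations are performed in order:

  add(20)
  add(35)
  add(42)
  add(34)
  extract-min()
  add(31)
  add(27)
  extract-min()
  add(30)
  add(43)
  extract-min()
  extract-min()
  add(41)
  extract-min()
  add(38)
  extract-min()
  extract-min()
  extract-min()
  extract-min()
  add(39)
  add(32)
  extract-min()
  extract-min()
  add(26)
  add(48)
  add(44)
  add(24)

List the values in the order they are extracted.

[20, 27, 30, 31, 34, 35, 38, 41, 42, 32, 39]

insert 20 → {20}
insert 35 → {20, 35}
insert 42 → {20, 35, 42}
insert 34 → {20, 34, 35, 42}
extract-min → 20; now {34, 35, 42}
insert 31 → {31, 34, 35, 42}
insert 27 → {27, 31, 34, 35, 42}
extract-min → 27; now {31, 34, 35, 42}
insert 30 → {30, 31, 34, 35, 42}
insert 43 → {30, 31, 34, 35, 42, 43}
extract-min → 30; now {31, 34, 35, 42, 43}
extract-min → 31; now {34, 35, 42, 43}
insert 41 → {34, 35, 41, 42, 43}
extract-min → 34; now {35, 41, 42, 43}
insert 38 → {35, 38, 41, 42, 43}
extract-min → 35; now {38, 41, 42, 43}
extract-min → 38; now {41, 42, 43}
extract-min → 41; now {42, 43}
extract-min → 42; now {43}
insert 39 → {39, 43}
insert 32 → {32, 39, 43}
extract-min → 32; now {39, 43}
extract-min → 39; now {43}
insert 26 → {26, 43}
insert 48 → {26, 43, 48}
insert 44 → {26, 43, 44, 48}
insert 24 → {24, 26, 43, 44, 48}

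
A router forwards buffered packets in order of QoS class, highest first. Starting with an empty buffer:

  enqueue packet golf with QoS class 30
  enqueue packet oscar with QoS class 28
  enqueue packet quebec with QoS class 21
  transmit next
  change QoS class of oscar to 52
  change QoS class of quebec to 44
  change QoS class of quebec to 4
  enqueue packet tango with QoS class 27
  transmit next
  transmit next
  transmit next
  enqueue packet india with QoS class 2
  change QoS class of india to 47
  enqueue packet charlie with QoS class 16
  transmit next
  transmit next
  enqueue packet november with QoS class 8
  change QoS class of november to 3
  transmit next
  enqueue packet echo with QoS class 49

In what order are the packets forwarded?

golf, oscar, tango, quebec, india, charlie, november

add golf (QoS class 30) → {golf:30}
add oscar (QoS class 28) → {golf:30, oscar:28}
add quebec (QoS class 21) → {golf:30, oscar:28, quebec:21}
transmit next → golf; now {oscar:28, quebec:21}
update oscar to QoS class 52 → {oscar:52, quebec:21}
update quebec to QoS class 44 → {oscar:52, quebec:44}
update quebec to QoS class 4 → {oscar:52, quebec:4}
add tango (QoS class 27) → {oscar:52, tango:27, quebec:4}
transmit next → oscar; now {tango:27, quebec:4}
transmit next → tango; now {quebec:4}
transmit next → quebec; now {}
add india (QoS class 2) → {india:2}
update india to QoS class 47 → {india:47}
add charlie (QoS class 16) → {india:47, charlie:16}
transmit next → india; now {charlie:16}
transmit next → charlie; now {}
add november (QoS class 8) → {november:8}
update november to QoS class 3 → {november:3}
transmit next → november; now {}
add echo (QoS class 49) → {echo:49}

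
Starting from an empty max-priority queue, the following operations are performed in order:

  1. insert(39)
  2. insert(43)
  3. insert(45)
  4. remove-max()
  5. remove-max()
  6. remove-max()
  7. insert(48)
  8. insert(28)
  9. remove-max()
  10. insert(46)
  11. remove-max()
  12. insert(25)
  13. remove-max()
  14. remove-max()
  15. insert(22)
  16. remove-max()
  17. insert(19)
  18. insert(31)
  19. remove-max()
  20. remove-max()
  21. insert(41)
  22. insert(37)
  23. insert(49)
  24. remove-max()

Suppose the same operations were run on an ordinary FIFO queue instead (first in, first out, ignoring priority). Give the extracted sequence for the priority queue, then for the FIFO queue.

priority queue: 45, 43, 39, 48, 46, 28, 25, 22, 31, 19, 49; FIFO queue: 39, 43, 45, 48, 28, 46, 25, 22, 19, 31, 41

insert 39 → {39}
insert 43 → {43, 39}
insert 45 → {45, 43, 39}
remove-max → 45; now {43, 39}
remove-max → 43; now {39}
remove-max → 39; now {}
insert 48 → {48}
insert 28 → {48, 28}
remove-max → 48; now {28}
insert 46 → {46, 28}
remove-max → 46; now {28}
insert 25 → {28, 25}
remove-max → 28; now {25}
remove-max → 25; now {}
insert 22 → {22}
remove-max → 22; now {}
insert 19 → {19}
insert 31 → {31, 19}
remove-max → 31; now {19}
remove-max → 19; now {}
insert 41 → {41}
insert 37 → {41, 37}
insert 49 → {49, 41, 37}
remove-max → 49; now {41, 37}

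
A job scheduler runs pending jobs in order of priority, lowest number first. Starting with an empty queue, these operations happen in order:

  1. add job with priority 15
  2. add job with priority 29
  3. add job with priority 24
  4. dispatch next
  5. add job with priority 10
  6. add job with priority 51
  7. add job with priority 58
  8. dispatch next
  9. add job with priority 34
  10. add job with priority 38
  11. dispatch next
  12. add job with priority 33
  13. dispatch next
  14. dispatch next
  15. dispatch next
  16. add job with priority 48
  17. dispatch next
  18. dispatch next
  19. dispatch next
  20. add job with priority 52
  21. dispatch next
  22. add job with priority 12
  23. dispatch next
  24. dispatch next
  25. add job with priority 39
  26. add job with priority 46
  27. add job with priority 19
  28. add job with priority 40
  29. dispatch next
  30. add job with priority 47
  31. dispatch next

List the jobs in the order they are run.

15 → 10 → 24 → 29 → 33 → 34 → 38 → 48 → 51 → 52 → 12 → 58 → 19 → 39

insert 15 → {15}
insert 29 → {15, 29}
insert 24 → {15, 24, 29}
dispatch next → 15; now {24, 29}
insert 10 → {10, 24, 29}
insert 51 → {10, 24, 29, 51}
insert 58 → {10, 24, 29, 51, 58}
dispatch next → 10; now {24, 29, 51, 58}
insert 34 → {24, 29, 34, 51, 58}
insert 38 → {24, 29, 34, 38, 51, 58}
dispatch next → 24; now {29, 34, 38, 51, 58}
insert 33 → {29, 33, 34, 38, 51, 58}
dispatch next → 29; now {33, 34, 38, 51, 58}
dispatch next → 33; now {34, 38, 51, 58}
dispatch next → 34; now {38, 51, 58}
insert 48 → {38, 48, 51, 58}
dispatch next → 38; now {48, 51, 58}
dispatch next → 48; now {51, 58}
dispatch next → 51; now {58}
insert 52 → {52, 58}
dispatch next → 52; now {58}
insert 12 → {12, 58}
dispatch next → 12; now {58}
dispatch next → 58; now {}
insert 39 → {39}
insert 46 → {39, 46}
insert 19 → {19, 39, 46}
insert 40 → {19, 39, 40, 46}
dispatch next → 19; now {39, 40, 46}
insert 47 → {39, 40, 46, 47}
dispatch next → 39; now {40, 46, 47}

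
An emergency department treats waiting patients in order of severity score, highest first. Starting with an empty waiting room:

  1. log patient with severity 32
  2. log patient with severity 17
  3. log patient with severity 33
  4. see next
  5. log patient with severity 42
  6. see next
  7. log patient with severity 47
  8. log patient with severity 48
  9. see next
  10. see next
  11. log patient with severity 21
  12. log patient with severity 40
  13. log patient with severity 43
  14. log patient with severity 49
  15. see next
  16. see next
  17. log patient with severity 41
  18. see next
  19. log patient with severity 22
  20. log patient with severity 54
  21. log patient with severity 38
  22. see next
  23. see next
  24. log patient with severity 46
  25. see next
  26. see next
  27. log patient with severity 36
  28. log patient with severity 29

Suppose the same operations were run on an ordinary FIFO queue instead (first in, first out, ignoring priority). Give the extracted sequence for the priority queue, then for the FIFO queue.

priority queue: 33, 42, 48, 47, 49, 43, 41, 54, 40, 46, 38; FIFO queue: 32, 17, 33, 42, 47, 48, 21, 40, 43, 49, 41

insert 32 → {32}
insert 17 → {32, 17}
insert 33 → {33, 32, 17}
see next → 33; now {32, 17}
insert 42 → {42, 32, 17}
see next → 42; now {32, 17}
insert 47 → {47, 32, 17}
insert 48 → {48, 47, 32, 17}
see next → 48; now {47, 32, 17}
see next → 47; now {32, 17}
insert 21 → {32, 21, 17}
insert 40 → {40, 32, 21, 17}
insert 43 → {43, 40, 32, 21, 17}
insert 49 → {49, 43, 40, 32, 21, 17}
see next → 49; now {43, 40, 32, 21, 17}
see next → 43; now {40, 32, 21, 17}
insert 41 → {41, 40, 32, 21, 17}
see next → 41; now {40, 32, 21, 17}
insert 22 → {40, 32, 22, 21, 17}
insert 54 → {54, 40, 32, 22, 21, 17}
insert 38 → {54, 40, 38, 32, 22, 21, 17}
see next → 54; now {40, 38, 32, 22, 21, 17}
see next → 40; now {38, 32, 22, 21, 17}
insert 46 → {46, 38, 32, 22, 21, 17}
see next → 46; now {38, 32, 22, 21, 17}
see next → 38; now {32, 22, 21, 17}
insert 36 → {36, 32, 22, 21, 17}
insert 29 → {36, 32, 29, 22, 21, 17}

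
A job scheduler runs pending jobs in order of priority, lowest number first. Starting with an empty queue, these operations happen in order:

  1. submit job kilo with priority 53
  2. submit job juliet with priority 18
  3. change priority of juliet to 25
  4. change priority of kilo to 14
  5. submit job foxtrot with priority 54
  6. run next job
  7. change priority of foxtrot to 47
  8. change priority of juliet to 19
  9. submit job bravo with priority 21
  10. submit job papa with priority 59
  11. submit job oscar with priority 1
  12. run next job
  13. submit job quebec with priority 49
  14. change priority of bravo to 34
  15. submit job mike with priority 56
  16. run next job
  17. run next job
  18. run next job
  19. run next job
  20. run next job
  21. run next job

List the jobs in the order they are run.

kilo, oscar, juliet, bravo, foxtrot, quebec, mike, papa

add kilo (priority 53) → {kilo:53}
add juliet (priority 18) → {juliet:18, kilo:53}
update juliet to priority 25 → {juliet:25, kilo:53}
update kilo to priority 14 → {kilo:14, juliet:25}
add foxtrot (priority 54) → {kilo:14, juliet:25, foxtrot:54}
run next job → kilo; now {juliet:25, foxtrot:54}
update foxtrot to priority 47 → {juliet:25, foxtrot:47}
update juliet to priority 19 → {juliet:19, foxtrot:47}
add bravo (priority 21) → {juliet:19, bravo:21, foxtrot:47}
add papa (priority 59) → {juliet:19, bravo:21, foxtrot:47, papa:59}
add oscar (priority 1) → {oscar:1, juliet:19, bravo:21, foxtrot:47, papa:59}
run next job → oscar; now {juliet:19, bravo:21, foxtrot:47, papa:59}
add quebec (priority 49) → {juliet:19, bravo:21, foxtrot:47, quebec:49, papa:59}
update bravo to priority 34 → {juliet:19, bravo:34, foxtrot:47, quebec:49, papa:59}
add mike (priority 56) → {juliet:19, bravo:34, foxtrot:47, quebec:49, mike:56, papa:59}
run next job → juliet; now {bravo:34, foxtrot:47, quebec:49, mike:56, papa:59}
run next job → bravo; now {foxtrot:47, quebec:49, mike:56, papa:59}
run next job → foxtrot; now {quebec:49, mike:56, papa:59}
run next job → quebec; now {mike:56, papa:59}
run next job → mike; now {papa:59}
run next job → papa; now {}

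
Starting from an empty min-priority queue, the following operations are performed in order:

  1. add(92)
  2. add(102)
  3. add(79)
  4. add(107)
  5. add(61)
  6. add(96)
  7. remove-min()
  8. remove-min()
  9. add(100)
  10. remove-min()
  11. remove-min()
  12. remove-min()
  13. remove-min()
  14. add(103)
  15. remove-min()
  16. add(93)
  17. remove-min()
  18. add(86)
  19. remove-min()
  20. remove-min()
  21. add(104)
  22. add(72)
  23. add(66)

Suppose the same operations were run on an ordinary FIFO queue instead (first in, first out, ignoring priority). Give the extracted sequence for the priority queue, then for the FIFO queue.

priority queue: 61, 79, 92, 96, 100, 102, 103, 93, 86, 107; FIFO queue: [92, 102, 79, 107, 61, 96, 100, 103, 93, 86]

insert 92 → {92}
insert 102 → {92, 102}
insert 79 → {79, 92, 102}
insert 107 → {79, 92, 102, 107}
insert 61 → {61, 79, 92, 102, 107}
insert 96 → {61, 79, 92, 96, 102, 107}
remove-min → 61; now {79, 92, 96, 102, 107}
remove-min → 79; now {92, 96, 102, 107}
insert 100 → {92, 96, 100, 102, 107}
remove-min → 92; now {96, 100, 102, 107}
remove-min → 96; now {100, 102, 107}
remove-min → 100; now {102, 107}
remove-min → 102; now {107}
insert 103 → {103, 107}
remove-min → 103; now {107}
insert 93 → {93, 107}
remove-min → 93; now {107}
insert 86 → {86, 107}
remove-min → 86; now {107}
remove-min → 107; now {}
insert 104 → {104}
insert 72 → {72, 104}
insert 66 → {66, 72, 104}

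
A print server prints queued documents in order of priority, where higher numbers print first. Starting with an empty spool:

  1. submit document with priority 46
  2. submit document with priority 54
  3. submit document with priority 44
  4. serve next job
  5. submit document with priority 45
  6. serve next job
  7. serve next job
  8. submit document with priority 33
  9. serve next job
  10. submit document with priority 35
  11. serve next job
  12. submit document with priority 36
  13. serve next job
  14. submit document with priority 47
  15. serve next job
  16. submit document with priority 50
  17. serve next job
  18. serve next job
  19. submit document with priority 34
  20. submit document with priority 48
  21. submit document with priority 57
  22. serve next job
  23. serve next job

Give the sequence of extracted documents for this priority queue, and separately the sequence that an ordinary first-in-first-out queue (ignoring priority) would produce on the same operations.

priority queue: 54, 46, 45, 44, 35, 36, 47, 50, 33, 57, 48; FIFO queue: 46, 54, 44, 45, 33, 35, 36, 47, 50, 34, 48

insert 46 → {46}
insert 54 → {54, 46}
insert 44 → {54, 46, 44}
serve next job → 54; now {46, 44}
insert 45 → {46, 45, 44}
serve next job → 46; now {45, 44}
serve next job → 45; now {44}
insert 33 → {44, 33}
serve next job → 44; now {33}
insert 35 → {35, 33}
serve next job → 35; now {33}
insert 36 → {36, 33}
serve next job → 36; now {33}
insert 47 → {47, 33}
serve next job → 47; now {33}
insert 50 → {50, 33}
serve next job → 50; now {33}
serve next job → 33; now {}
insert 34 → {34}
insert 48 → {48, 34}
insert 57 → {57, 48, 34}
serve next job → 57; now {48, 34}
serve next job → 48; now {34}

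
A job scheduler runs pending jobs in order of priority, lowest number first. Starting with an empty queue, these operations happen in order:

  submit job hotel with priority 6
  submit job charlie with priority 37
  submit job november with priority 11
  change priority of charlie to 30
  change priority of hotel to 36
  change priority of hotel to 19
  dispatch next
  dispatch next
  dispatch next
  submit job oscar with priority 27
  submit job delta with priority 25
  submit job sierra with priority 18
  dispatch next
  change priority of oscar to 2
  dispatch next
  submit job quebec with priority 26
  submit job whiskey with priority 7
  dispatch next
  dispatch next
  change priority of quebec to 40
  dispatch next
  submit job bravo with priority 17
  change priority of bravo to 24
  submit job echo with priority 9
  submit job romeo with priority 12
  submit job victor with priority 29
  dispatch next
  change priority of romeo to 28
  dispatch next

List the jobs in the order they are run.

november, hotel, charlie, sierra, oscar, whiskey, delta, quebec, echo, bravo

add hotel (priority 6) → {hotel:6}
add charlie (priority 37) → {hotel:6, charlie:37}
add november (priority 11) → {hotel:6, november:11, charlie:37}
update charlie to priority 30 → {hotel:6, november:11, charlie:30}
update hotel to priority 36 → {november:11, charlie:30, hotel:36}
update hotel to priority 19 → {november:11, hotel:19, charlie:30}
dispatch next → november; now {hotel:19, charlie:30}
dispatch next → hotel; now {charlie:30}
dispatch next → charlie; now {}
add oscar (priority 27) → {oscar:27}
add delta (priority 25) → {delta:25, oscar:27}
add sierra (priority 18) → {sierra:18, delta:25, oscar:27}
dispatch next → sierra; now {delta:25, oscar:27}
update oscar to priority 2 → {oscar:2, delta:25}
dispatch next → oscar; now {delta:25}
add quebec (priority 26) → {delta:25, quebec:26}
add whiskey (priority 7) → {whiskey:7, delta:25, quebec:26}
dispatch next → whiskey; now {delta:25, quebec:26}
dispatch next → delta; now {quebec:26}
update quebec to priority 40 → {quebec:40}
dispatch next → quebec; now {}
add bravo (priority 17) → {bravo:17}
update bravo to priority 24 → {bravo:24}
add echo (priority 9) → {echo:9, bravo:24}
add romeo (priority 12) → {echo:9, romeo:12, bravo:24}
add victor (priority 29) → {echo:9, romeo:12, bravo:24, victor:29}
dispatch next → echo; now {romeo:12, bravo:24, victor:29}
update romeo to priority 28 → {bravo:24, romeo:28, victor:29}
dispatch next → bravo; now {romeo:28, victor:29}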